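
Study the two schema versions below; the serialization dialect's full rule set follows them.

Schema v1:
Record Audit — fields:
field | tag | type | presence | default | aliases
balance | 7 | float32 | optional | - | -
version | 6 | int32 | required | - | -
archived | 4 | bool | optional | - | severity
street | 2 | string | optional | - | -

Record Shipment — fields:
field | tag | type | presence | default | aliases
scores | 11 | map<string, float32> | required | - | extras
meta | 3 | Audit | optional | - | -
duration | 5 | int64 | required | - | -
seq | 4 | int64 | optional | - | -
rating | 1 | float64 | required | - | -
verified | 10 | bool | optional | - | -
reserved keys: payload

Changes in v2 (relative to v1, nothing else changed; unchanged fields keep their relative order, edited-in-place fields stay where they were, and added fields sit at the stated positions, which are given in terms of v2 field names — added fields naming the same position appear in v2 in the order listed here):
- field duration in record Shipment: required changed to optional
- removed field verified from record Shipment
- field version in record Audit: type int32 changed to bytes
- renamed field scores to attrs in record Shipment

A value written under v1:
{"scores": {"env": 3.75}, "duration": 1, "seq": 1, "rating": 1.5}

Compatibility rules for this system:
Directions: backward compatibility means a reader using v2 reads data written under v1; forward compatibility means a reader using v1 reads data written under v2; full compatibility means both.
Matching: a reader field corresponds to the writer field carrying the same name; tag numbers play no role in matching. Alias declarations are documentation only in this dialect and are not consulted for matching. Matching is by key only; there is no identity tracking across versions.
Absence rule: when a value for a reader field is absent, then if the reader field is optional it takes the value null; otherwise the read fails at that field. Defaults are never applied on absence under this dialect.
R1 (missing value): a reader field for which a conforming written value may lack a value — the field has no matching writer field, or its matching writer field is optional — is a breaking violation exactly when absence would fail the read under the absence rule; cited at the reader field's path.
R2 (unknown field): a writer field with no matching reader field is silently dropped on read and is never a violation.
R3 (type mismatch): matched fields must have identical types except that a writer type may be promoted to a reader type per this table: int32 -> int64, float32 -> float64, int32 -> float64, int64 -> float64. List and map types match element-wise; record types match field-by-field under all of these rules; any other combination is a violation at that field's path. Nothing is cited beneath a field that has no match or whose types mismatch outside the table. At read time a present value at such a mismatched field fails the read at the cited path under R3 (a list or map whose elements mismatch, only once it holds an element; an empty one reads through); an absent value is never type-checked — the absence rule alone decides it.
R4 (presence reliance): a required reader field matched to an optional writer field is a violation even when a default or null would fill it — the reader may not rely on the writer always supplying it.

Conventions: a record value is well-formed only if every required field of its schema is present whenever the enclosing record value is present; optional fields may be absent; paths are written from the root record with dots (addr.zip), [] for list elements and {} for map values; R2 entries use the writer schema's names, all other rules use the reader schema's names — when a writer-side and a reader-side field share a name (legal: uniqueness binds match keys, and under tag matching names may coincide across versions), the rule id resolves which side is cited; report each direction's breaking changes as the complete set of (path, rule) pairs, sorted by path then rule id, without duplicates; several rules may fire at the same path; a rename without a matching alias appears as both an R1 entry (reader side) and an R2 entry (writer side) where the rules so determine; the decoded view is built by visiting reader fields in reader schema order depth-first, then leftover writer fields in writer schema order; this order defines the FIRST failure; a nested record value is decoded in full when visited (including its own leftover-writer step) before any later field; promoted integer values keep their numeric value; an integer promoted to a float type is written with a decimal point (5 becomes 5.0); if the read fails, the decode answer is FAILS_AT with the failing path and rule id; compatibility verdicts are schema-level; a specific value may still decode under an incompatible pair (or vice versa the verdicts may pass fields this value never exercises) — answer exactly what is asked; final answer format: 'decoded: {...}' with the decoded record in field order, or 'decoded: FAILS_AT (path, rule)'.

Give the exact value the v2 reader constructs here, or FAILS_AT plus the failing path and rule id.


decoded: FAILS_AT (attrs, R1)

the writer's type comes first in each Shipment pair
decode (reader v2):
  read fails at attrs under R1 (no fill)
  => FAILS_AT (attrs, R1)
the rest of the Shipment diff is inert for this question:
  field duration in record Shipment: required changed to optional -> a verdict-level change on Shipment — the shown value reads the same
  removed field verified from record Shipment -> inert under this dialect — no rule fires on Shipment and the result does not move
  field version in record Audit: type int32 changed to bytes -> a verdict-level change on Shipment — the shown value reads the same


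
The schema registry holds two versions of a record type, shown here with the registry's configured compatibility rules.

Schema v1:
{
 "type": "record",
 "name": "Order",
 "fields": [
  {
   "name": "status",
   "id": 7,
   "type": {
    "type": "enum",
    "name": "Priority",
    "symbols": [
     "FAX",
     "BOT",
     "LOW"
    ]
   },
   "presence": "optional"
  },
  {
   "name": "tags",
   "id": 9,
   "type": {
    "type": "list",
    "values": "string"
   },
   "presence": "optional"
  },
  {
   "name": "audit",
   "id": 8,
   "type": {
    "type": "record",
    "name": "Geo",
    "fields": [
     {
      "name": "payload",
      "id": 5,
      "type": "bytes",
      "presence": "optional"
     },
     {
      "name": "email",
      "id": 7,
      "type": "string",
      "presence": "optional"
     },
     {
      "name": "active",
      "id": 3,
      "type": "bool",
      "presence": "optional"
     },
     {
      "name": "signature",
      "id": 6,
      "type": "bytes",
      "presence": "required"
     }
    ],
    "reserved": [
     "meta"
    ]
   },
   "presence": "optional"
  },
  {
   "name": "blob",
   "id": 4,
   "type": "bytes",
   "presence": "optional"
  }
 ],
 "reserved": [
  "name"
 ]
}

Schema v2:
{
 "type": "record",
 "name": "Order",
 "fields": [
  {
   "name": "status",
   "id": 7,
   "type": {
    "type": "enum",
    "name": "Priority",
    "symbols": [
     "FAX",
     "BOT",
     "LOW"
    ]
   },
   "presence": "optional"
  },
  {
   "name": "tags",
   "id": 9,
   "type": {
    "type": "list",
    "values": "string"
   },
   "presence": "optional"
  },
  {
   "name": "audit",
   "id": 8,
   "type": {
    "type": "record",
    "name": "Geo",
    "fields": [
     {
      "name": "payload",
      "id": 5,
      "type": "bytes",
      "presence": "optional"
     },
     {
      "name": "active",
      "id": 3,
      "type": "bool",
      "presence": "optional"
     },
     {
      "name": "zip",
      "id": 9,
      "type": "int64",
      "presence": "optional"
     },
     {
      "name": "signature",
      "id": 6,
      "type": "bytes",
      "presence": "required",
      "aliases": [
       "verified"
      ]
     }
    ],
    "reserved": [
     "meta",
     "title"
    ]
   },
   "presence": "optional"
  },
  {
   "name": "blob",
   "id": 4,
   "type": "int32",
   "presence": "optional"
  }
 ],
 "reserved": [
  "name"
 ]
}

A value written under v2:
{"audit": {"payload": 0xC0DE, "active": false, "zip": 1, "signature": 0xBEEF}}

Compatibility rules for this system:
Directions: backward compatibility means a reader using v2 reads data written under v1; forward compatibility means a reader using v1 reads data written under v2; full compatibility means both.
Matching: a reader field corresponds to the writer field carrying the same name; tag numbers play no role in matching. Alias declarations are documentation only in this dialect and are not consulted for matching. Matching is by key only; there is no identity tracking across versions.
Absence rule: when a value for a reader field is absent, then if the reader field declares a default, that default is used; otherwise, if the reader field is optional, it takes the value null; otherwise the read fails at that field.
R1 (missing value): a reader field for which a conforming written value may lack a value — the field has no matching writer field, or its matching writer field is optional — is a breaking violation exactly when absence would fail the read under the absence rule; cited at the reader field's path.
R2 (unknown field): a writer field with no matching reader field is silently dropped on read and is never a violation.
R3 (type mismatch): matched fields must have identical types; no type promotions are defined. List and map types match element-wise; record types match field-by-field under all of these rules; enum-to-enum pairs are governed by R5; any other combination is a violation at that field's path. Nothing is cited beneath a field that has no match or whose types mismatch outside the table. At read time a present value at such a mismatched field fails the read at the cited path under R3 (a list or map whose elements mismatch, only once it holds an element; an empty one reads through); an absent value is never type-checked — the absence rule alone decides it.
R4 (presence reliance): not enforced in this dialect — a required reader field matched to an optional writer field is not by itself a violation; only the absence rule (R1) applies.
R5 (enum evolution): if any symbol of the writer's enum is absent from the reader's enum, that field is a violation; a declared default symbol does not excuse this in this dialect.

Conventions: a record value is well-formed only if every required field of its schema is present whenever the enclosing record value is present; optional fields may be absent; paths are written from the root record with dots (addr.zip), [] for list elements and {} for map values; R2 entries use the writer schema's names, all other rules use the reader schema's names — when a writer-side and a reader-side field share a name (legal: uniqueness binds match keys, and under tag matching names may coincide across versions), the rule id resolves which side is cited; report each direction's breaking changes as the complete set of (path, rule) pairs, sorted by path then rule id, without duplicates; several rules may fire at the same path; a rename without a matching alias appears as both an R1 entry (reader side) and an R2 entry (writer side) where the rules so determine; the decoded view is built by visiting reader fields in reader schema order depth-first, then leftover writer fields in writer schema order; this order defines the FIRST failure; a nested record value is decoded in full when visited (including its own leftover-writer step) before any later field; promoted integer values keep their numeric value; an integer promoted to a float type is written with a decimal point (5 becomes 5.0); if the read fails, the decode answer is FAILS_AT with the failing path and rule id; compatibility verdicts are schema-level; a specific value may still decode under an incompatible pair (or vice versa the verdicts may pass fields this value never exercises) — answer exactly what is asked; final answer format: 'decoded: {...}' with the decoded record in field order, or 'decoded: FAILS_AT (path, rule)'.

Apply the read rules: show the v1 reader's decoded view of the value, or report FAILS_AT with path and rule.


decoded: {"status": null, "tags": null, "audit": {"payload": 0xC0DE, "email": null, "active": false, "signature": 0xBEEF}, "blob": null}

arrows below run writer -> reader for Order
decode walk for Order under reader schema v1:
  status := null (not supplied -> null)
  tags := null (not supplied -> null)
  audit.payload := 0xC0DE
  audit.email := null (not supplied -> null)
  audit.active := false
  audit.signature := 0xBEEF
  writer audit.zip: unmatched, discarded
  blob := null (not supplied -> null)
  => decoded: {"status": null, "tags": null, "audit": {"payload": 0xC0DE, "email": null, "active": false, "signature": 0xBEEF}, "blob": null}
diffs on Order not affecting the asked answer:
  added field zip to record Geo: optional int64, tag 9 (in v2 it sits immediately before signature) -> no rule fires on it and the decoded Order view is identical with or without it
  removed field email from record Geo -> no rule fires on it and the decoded Order view is identical with or without it
  field blob in record Order: type bytes changed to int32 -> matters for Order compatibility verdicts, not for this value's decode


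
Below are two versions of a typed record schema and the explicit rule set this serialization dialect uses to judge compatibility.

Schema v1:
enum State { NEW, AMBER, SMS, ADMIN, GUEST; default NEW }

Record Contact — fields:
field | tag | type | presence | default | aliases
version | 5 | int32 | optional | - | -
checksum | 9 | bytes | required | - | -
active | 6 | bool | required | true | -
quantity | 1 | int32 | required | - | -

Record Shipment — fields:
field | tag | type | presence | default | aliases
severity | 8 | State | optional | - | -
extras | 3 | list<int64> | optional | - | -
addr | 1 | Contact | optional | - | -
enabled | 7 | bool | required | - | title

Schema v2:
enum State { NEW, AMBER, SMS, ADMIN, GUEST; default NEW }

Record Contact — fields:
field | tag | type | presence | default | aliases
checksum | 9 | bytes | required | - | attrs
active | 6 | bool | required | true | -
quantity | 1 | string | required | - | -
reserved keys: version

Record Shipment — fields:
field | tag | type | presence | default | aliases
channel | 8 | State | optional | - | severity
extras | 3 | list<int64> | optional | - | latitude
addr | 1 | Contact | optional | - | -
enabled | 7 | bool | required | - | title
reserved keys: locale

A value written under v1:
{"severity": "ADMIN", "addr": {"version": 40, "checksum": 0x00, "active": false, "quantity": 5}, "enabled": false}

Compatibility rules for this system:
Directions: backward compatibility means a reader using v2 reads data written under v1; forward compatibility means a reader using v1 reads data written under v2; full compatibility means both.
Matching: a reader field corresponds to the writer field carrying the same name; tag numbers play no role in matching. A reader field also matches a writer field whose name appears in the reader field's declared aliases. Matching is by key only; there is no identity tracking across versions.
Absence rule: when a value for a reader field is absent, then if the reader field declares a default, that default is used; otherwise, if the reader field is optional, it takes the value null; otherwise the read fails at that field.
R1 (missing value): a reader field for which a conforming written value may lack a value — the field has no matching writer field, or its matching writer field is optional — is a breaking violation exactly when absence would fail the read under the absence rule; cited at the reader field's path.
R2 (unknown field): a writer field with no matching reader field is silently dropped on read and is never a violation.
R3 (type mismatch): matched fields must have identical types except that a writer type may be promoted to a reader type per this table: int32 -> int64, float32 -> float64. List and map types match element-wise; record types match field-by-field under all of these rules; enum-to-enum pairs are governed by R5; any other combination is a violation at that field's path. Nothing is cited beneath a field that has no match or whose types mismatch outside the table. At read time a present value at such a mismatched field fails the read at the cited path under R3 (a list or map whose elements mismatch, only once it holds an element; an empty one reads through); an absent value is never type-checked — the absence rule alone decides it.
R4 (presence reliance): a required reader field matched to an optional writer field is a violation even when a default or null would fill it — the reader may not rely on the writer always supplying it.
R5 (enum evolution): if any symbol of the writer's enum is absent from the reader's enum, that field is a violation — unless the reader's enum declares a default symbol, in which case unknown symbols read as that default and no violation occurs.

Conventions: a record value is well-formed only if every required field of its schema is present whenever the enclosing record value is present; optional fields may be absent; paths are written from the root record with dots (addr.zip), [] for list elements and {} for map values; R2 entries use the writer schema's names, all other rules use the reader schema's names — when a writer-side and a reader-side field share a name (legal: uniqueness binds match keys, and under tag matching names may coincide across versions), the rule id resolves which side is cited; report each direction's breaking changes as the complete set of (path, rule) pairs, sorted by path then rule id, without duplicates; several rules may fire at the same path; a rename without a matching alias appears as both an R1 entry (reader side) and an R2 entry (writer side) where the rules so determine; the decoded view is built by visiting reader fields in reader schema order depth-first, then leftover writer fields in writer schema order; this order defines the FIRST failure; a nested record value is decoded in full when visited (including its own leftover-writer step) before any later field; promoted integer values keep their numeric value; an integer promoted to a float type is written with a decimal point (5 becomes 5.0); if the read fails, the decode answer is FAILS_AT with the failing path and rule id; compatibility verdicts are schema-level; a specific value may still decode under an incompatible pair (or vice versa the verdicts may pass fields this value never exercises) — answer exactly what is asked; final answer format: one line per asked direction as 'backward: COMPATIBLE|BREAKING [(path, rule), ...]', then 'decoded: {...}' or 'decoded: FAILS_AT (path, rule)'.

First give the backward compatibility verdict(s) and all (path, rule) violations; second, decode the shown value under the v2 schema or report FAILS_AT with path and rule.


backward: BREAKING [(addr.quantity, R3)]; decoded: FAILS_AT (addr.quantity, R3)

the writer's type comes first in each Shipment pair
backward on Shipment — v2 reading data written by v1:
  channel: paired with writer severity (State -> State; writer optional)
  extras: paired with writer extras (list<int64> -> list<int64>; writer optional)
  addr: paired with writer addr (Contact -> Contact; writer optional)
  enabled: paired with writer enabled (bool -> bool; writer required)
  addr.checksum: paired with writer addr.checksum (bytes -> bytes; writer required)
  addr.active: paired with writer addr.active (bool -> bool; writer required)
  addr.quantity: paired with writer addr.quantity (int32 -> string; writer required)
  leftover writer field: addr.version
  violation R3 at addr.quantity
  backward on Shipment therefore BREAKING (1)
decoding the Shipment value with the v2 reader:
  channel := "ADMIN" (from writer severity)
  extras := null (not supplied -> null)
  addr.checksum := 0x00
  addr.active := false
  read fails at addr.quantity under R3
  => FAILS_AT (addr.quantity, R3)
diffs on Shipment not affecting the asked answer:
  renamed field severity to channel in record Shipment (alias severity declared on the renamed field) -> fires no rule on Shipment, leaving the asked answer as it is
  removed field version from record Contact (its key "version" joins the reserved list) -> fires no rule on Shipment, leaving the asked answer as it is


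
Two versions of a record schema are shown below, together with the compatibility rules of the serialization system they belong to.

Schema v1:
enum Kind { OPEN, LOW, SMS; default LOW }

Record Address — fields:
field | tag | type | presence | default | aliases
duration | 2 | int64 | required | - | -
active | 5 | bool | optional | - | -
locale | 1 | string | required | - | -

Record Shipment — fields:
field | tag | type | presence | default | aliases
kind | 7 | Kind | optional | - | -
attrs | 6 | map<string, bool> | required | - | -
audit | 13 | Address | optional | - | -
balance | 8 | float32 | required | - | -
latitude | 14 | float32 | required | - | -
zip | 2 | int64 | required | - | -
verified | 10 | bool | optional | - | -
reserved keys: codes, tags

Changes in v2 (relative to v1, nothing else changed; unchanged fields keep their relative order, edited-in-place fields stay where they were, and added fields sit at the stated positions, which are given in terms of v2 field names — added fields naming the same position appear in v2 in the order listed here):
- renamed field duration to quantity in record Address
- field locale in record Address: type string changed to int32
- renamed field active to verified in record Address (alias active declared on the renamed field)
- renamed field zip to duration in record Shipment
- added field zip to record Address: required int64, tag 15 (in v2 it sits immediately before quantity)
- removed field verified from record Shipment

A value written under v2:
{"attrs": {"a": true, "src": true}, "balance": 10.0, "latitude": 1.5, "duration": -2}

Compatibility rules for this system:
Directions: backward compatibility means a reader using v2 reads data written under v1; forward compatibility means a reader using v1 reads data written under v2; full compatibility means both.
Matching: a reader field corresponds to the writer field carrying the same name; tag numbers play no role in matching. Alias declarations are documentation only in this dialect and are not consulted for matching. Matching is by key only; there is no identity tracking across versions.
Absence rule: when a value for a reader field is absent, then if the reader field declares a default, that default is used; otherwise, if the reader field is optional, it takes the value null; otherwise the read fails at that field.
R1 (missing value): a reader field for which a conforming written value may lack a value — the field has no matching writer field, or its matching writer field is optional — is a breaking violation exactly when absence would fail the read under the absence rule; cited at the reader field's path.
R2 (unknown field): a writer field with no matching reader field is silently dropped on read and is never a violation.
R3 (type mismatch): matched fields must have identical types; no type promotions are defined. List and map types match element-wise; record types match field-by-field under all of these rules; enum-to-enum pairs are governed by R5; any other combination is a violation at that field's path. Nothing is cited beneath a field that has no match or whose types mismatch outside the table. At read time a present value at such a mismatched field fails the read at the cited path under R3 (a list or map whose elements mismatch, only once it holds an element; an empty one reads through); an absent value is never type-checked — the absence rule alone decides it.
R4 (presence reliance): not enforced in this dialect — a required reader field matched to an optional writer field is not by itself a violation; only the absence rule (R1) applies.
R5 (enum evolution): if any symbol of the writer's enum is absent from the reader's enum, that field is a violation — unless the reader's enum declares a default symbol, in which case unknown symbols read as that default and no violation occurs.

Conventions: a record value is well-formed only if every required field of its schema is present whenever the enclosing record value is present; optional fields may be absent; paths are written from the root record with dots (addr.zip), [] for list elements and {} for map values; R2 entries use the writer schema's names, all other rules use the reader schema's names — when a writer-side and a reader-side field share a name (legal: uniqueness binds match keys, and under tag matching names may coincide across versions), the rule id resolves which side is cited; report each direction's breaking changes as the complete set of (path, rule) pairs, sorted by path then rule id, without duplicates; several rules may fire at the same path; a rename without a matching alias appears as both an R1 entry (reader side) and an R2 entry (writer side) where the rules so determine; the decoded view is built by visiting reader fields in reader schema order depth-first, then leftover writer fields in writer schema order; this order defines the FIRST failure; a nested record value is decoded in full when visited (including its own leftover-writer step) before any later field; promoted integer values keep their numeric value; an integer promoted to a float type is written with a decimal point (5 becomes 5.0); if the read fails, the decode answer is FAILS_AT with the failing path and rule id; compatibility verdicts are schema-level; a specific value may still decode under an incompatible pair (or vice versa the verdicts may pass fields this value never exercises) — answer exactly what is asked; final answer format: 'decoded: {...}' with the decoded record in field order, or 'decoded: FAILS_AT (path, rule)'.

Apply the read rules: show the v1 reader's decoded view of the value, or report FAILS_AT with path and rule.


the writer's type comes first in each Shipment pair
decoding the Shipment value with the v1 reader:
  kind := null (not supplied -> null)
  attrs := {"a": true, "src": true}
  audit := null (not supplied -> null)
  balance := 10.0
  latitude := 1.5
  read fails at zip under R1 (no fill)
  => FAILS_AT (zip, R1)
checking off the Shipment differences that do not matter here:
  renamed field duration to quantity in record Address -> schema-level compatibility only; this Shipment value's decode is unchanged
  field locale in record Address: type string changed to int32 -> schema-level compatibility only; this Shipment value's decode is unchanged
  renamed field active to verified in record Address (alias active declared on the renamed field) -> triggers nothing under the printed rules; the Shipment answer is the same either way
  removed field verified from record Shipment -> triggers nothing under the printed rules; the Shipment answer is the same either way

decoded: FAILS_AT (zip, R1)


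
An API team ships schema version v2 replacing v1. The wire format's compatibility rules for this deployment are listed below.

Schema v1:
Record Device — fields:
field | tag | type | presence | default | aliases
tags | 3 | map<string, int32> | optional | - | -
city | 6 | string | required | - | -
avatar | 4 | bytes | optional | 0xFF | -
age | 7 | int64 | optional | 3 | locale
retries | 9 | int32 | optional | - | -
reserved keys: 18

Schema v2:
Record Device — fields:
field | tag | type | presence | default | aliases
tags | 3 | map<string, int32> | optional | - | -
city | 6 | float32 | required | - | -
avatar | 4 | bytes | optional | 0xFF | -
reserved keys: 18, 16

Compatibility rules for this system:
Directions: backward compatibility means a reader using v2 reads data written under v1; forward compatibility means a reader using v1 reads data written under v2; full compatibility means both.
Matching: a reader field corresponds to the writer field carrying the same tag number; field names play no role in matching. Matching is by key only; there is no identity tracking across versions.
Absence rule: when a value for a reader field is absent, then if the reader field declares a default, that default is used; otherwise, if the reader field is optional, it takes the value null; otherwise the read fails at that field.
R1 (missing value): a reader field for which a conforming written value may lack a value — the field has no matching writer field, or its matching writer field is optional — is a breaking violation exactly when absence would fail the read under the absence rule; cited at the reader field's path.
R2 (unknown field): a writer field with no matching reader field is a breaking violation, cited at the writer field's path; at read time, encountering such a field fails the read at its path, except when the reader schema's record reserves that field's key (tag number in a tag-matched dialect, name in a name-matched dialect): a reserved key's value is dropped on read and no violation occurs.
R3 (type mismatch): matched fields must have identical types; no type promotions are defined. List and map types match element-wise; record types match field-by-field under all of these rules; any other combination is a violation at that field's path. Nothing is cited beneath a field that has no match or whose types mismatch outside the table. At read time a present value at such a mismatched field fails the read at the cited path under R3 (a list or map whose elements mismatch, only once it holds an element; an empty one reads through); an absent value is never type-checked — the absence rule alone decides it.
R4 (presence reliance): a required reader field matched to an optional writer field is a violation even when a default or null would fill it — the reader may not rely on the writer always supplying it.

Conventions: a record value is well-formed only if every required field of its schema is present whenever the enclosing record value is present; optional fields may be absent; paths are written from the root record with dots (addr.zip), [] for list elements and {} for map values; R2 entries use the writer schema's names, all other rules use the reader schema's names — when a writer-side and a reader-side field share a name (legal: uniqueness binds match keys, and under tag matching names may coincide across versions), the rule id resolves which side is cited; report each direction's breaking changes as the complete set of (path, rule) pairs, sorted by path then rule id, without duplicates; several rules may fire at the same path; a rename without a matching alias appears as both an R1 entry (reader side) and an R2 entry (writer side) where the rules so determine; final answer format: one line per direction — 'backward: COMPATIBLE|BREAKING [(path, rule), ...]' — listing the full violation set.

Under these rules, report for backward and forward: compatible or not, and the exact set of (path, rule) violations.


each type pair in Device: writer, then reader
backward on Device — v2 reading data written by v1:
  writer optional, map<string, int32> -> map<string, int32>: reader tags maps from writer tags
  writer required, string -> float32: reader city maps from writer city
  writer optional, bytes -> bytes: reader avatar maps from writer avatar
  writer field age has no reader counterpart
  writer field retries has no reader counterpart
  breaking: (age, R2)
  breaking: (city, R3)
  breaking: (retries, R2)
  => 3 violation(s): backward is BREAKING for Device
forward on Device — v1 reading data written by v2:
  writer optional, map<string, int32> -> map<string, int32>: reader tags maps from writer tags
  writer required, float32 -> string: reader city maps from writer city
  writer optional, bytes -> bytes: reader avatar maps from writer avatar
  age: no writer match
  retries: no writer match
  breaking: (city, R3)
  => 1 violation(s): forward is BREAKING for Device

backward: BREAKING [(age, R2), (city, R3), (retries, R2)]; forward: BREAKING [(city, R3)]


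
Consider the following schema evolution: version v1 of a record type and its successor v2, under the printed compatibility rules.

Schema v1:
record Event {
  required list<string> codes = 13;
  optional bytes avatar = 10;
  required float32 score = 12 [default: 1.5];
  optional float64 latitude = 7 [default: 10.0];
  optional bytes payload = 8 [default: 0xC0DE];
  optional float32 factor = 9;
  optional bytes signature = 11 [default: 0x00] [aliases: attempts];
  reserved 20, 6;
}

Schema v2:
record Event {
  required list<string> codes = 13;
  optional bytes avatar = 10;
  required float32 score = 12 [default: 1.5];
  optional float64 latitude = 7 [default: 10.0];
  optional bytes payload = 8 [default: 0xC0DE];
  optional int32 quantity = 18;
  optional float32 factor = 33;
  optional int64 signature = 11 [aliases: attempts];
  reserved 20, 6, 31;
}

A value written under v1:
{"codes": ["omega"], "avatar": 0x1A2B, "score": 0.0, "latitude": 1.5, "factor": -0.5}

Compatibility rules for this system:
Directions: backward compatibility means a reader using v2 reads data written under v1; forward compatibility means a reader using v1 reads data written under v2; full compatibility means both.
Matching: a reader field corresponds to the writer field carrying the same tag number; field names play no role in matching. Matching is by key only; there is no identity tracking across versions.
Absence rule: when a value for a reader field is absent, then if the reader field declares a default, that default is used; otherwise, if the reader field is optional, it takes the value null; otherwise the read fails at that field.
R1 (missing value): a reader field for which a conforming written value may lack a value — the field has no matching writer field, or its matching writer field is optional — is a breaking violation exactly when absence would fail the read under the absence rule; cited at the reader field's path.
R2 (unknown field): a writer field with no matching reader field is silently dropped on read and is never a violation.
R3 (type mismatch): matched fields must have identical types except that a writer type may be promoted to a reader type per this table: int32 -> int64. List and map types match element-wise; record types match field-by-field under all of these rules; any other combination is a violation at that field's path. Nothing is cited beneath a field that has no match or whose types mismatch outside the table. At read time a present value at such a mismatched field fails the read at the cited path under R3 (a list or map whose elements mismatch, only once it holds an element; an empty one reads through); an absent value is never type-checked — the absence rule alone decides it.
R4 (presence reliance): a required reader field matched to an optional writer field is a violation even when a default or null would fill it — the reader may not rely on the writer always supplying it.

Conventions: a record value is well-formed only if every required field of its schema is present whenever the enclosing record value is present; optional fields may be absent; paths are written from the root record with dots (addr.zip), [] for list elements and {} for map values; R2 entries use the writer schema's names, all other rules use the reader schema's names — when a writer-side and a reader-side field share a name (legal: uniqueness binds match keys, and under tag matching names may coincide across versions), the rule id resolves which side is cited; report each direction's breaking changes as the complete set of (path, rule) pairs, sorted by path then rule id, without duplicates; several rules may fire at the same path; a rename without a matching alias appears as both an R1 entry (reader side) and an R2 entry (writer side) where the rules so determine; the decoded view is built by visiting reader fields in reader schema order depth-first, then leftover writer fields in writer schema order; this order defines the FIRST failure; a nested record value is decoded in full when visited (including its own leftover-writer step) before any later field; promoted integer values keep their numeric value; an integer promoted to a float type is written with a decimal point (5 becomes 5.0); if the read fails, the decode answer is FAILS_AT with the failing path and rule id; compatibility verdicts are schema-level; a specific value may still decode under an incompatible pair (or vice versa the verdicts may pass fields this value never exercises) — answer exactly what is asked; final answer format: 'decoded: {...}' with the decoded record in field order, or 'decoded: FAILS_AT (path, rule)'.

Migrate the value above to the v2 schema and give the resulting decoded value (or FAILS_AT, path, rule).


in Event below, arrows point writer -> reader
decode (reader v2):
  codes := ["omega"]
  avatar := 0x1A2B
  score := 0.0
  latitude := 1.5
  payload := 0xC0DE (absent -> default)
  quantity := null (absent, optional -> null)
  factor := null (absent, optional -> null)
  signature := null (absent, optional -> null)
  writer factor: unknown -> dropped
  => decoded: {"codes": ["omega"], "avatar": 0x1A2B, "score": 0.0, "latitude": 1.5, "payload": 0xC0DE, "quantity": null, "factor": null, "signature": null}

decoded: {"codes": ["omega"], "avatar": 0x1A2B, "score": 0.0, "latitude": 1.5, "payload": 0xC0DE, "quantity": null, "factor": null, "signature": null}


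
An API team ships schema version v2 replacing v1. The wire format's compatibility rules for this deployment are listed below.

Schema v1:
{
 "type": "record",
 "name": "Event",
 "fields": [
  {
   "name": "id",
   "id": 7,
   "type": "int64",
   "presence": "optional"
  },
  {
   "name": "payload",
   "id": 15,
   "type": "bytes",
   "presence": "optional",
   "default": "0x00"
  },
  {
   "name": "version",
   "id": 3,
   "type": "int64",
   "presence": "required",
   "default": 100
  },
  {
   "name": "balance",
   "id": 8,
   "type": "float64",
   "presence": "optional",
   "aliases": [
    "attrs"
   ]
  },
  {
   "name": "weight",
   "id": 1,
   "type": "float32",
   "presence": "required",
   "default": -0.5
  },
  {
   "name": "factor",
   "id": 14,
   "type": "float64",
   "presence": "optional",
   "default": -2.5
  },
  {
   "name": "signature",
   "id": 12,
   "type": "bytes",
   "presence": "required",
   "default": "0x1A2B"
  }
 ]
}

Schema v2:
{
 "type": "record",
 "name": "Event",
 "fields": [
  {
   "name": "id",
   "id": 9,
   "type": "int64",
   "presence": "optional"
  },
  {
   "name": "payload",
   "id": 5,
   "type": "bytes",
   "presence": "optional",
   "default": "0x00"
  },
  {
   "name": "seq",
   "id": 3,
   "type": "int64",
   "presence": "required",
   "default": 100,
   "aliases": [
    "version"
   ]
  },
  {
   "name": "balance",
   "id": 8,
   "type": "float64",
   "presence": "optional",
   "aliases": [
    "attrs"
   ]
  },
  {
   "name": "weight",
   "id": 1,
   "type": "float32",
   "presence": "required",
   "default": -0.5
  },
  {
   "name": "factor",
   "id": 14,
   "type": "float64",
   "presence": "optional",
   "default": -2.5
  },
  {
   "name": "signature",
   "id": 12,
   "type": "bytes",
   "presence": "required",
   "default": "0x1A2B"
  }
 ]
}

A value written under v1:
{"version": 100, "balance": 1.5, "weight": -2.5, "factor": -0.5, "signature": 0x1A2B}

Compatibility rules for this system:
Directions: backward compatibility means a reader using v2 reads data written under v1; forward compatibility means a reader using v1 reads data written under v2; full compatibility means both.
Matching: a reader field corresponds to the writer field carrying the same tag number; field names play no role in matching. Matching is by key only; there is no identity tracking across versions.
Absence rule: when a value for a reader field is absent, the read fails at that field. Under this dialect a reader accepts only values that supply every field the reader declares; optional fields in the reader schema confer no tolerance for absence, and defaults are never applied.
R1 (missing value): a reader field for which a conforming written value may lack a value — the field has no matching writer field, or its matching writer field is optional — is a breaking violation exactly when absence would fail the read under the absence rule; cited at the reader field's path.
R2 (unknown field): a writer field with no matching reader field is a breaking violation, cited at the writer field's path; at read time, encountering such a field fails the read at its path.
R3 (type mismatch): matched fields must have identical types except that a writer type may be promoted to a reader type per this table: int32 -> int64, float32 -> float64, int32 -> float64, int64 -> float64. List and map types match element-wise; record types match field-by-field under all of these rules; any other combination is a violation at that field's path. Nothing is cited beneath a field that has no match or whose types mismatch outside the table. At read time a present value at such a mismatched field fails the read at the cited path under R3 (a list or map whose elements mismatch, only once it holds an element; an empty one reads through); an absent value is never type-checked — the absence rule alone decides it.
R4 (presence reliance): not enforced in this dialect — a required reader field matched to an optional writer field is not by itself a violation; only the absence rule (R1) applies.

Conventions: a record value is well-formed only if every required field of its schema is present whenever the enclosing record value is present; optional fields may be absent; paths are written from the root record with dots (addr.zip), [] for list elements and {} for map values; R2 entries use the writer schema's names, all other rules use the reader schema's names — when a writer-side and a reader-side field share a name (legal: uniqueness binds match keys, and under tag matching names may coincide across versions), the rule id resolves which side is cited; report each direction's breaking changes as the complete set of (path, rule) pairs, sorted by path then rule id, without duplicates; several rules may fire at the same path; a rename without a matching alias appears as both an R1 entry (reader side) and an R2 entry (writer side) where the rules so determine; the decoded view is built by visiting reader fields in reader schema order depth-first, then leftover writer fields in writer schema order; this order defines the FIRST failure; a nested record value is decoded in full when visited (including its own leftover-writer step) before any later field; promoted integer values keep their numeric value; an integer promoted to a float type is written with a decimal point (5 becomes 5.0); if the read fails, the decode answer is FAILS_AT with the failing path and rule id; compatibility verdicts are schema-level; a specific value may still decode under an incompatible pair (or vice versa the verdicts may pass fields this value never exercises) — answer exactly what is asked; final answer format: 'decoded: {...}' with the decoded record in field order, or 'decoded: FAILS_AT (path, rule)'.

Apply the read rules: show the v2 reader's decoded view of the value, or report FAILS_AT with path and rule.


decoded: FAILS_AT (id, R1)

arrows below run writer -> reader for Event
decode walk for Event under reader schema v2:
  read fails at id under R1 (no fill)
  => FAILS_AT (id, R1)
ruling out the remaining Event differences:
  renamed field version to seq in record Event (alias version declared on the renamed field) -> fires no rule on Event under this dialect and leaves the result unchanged
  field payload in record Event: tag 15 changed to 5 -> a verdict-level change on Event — the shown value reads the same
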